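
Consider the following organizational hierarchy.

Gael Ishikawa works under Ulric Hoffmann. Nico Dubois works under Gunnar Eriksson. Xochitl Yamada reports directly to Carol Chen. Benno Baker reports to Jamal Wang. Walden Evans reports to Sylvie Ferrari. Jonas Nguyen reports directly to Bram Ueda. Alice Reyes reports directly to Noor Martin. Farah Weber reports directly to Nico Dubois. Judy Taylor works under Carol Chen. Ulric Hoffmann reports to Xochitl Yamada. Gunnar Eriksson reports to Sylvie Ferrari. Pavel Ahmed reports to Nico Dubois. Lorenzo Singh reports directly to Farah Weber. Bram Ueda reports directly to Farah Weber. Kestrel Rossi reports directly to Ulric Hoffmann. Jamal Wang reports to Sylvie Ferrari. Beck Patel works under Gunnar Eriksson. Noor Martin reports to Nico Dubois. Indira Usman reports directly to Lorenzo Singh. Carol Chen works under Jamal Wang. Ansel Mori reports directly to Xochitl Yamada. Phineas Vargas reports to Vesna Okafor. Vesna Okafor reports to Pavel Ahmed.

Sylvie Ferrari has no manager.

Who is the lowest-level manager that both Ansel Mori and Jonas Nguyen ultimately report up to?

Ansel Mori's chain of managers is Xochitl Yamada, Carol Chen, Jamal Wang, Sylvie Ferrari. Jonas Nguyen's chain of managers is Bram Ueda, Farah Weber, Nico Dubois, Gunnar Eriksson, Sylvie Ferrari. The first manager that appears in both chains is Sylvie Ferrari.

Sylvie Ferrari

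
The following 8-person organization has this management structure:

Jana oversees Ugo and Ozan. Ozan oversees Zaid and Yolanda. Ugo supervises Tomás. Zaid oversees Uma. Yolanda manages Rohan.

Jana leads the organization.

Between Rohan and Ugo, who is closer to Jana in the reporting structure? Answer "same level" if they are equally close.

Ugo

Rohan is 3 levels below Jana; Ugo is 1. Ugo is higher.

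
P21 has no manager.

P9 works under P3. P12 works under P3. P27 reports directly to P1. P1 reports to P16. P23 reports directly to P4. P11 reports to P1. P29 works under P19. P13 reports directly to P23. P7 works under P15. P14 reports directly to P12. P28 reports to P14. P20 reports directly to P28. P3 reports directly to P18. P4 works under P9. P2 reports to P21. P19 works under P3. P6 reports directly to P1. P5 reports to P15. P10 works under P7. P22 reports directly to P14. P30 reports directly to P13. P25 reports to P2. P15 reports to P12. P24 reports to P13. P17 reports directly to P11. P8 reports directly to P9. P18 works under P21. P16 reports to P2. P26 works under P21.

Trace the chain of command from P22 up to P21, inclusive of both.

P22 reports to P14. P14 reports to P12. P12 reports to P3. P3 reports to P18. P18 reports to P21. P21 is at the top.

P22 -> P14 -> P12 -> P3 -> P18 -> P21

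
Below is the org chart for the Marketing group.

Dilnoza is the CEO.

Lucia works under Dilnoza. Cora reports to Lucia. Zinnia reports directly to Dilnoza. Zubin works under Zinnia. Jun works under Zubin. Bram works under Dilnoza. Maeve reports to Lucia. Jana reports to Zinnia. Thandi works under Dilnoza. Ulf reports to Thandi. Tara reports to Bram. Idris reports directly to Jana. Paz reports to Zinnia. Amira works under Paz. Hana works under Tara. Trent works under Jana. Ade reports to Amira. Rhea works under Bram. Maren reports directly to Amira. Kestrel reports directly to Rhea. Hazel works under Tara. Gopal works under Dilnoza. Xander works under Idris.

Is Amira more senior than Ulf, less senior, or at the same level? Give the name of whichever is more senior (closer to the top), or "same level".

Ulf

Amira is 3 levels below Dilnoza; Ulf is 2. Ulf is higher.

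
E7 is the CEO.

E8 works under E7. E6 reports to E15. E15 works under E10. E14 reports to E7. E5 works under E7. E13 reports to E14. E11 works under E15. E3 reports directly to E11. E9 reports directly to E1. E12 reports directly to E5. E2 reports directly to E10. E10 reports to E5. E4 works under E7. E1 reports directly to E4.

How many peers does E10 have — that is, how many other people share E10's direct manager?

E10 reports to E5. E5's other direct reports are E12 — 1 peer.

1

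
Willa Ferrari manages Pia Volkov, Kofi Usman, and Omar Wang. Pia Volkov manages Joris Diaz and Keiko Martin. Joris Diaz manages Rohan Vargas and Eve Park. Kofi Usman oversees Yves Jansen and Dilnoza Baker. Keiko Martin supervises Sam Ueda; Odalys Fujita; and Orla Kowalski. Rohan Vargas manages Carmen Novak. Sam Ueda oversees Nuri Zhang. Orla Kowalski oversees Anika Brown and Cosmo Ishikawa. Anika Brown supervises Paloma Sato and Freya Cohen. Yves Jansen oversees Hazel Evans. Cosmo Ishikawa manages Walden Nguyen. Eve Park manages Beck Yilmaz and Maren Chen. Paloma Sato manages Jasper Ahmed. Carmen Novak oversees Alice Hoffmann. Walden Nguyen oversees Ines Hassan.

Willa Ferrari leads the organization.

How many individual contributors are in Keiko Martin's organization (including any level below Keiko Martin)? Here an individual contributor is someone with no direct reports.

The people in Keiko Martin's organization with no one reporting to them are Ines Hassan, Freya Cohen, Jasper Ahmed, Odalys Fujita, Nuri Zhang. That is 5.

5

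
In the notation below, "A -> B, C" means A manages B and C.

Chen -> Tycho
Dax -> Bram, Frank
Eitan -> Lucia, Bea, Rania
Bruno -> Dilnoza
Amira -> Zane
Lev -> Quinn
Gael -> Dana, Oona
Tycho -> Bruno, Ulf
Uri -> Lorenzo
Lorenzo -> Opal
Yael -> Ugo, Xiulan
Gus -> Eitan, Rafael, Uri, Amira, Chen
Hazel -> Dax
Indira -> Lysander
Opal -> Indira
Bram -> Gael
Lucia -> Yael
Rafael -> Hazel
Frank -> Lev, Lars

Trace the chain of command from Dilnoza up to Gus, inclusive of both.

Dilnoza -> Bruno -> Tycho -> Chen -> Gus

Dilnoza reports to Bruno. Bruno reports to Tycho. Tycho reports to Chen. Chen reports to Gus. Gus is at the top.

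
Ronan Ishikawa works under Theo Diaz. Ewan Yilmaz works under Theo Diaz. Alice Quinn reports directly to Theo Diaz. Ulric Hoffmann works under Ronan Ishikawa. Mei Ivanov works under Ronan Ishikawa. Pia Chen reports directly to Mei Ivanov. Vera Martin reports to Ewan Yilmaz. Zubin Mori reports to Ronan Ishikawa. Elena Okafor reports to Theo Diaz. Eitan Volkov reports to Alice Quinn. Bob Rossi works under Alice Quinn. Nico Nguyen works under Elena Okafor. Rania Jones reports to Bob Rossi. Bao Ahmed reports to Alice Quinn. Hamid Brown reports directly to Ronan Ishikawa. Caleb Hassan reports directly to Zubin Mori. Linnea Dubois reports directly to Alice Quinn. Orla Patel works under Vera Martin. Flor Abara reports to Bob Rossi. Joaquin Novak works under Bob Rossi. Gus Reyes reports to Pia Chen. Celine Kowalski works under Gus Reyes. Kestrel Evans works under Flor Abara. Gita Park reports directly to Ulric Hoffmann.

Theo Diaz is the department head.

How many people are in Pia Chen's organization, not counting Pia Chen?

Pia Chen directly manages Gus Reyes. Under Gus Reyes: Celine Kowalski (1). That's 2 in total.

2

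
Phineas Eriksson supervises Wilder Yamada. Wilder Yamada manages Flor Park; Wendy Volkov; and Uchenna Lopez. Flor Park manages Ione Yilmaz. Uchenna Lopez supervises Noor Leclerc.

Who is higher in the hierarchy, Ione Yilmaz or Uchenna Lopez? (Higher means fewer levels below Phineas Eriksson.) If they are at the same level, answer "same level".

Uchenna Lopez

Ione Yilmaz is 3 levels below Phineas Eriksson; Uchenna Lopez is 2. Uchenna Lopez is higher.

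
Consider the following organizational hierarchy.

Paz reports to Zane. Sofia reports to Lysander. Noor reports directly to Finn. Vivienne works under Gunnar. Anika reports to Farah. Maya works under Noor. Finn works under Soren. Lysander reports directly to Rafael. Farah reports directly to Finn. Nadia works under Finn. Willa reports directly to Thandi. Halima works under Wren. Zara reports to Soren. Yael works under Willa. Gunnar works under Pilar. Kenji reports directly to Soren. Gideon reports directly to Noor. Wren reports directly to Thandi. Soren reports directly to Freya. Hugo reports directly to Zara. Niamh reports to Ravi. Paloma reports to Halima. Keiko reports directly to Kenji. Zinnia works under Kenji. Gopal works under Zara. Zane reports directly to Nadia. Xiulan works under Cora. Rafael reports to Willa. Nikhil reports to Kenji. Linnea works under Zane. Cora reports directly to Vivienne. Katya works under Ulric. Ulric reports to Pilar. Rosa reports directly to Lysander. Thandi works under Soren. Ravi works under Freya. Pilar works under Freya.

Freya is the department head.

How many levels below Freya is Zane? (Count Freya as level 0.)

4

Chain from Zane up to Freya: Zane → Nadia → Finn → Soren → Freya. That is 4 steps up, so Zane is 4 levels below Freya.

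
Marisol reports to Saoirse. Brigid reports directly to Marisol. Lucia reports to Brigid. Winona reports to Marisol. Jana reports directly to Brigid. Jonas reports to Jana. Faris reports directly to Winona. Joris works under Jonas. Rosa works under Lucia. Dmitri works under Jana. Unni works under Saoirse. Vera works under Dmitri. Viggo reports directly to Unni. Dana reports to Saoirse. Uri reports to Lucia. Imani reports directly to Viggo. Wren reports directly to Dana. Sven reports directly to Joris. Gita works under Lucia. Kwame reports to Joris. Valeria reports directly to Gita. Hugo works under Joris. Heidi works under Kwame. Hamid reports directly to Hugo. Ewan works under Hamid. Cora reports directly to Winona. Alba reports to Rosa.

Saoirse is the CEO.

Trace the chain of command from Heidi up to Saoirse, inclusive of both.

Heidi reports to Kwame. Kwame reports to Joris. Joris reports to Jonas. Jonas reports to Jana. Jana reports to Brigid. Brigid reports to Marisol. Marisol reports to Saoirse. Saoirse is at the top.

Heidi -> Kwame -> Joris -> Jonas -> Jana -> Brigid -> Marisol -> Saoirse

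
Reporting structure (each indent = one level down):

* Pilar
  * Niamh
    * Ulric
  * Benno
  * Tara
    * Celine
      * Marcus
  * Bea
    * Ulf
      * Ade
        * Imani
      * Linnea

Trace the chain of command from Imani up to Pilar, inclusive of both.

Imani -> Ade -> Ulf -> Bea -> Pilar

Imani reports to Ade. Ade reports to Ulf. Ulf reports to Bea. Bea reports to Pilar. Pilar is at the top.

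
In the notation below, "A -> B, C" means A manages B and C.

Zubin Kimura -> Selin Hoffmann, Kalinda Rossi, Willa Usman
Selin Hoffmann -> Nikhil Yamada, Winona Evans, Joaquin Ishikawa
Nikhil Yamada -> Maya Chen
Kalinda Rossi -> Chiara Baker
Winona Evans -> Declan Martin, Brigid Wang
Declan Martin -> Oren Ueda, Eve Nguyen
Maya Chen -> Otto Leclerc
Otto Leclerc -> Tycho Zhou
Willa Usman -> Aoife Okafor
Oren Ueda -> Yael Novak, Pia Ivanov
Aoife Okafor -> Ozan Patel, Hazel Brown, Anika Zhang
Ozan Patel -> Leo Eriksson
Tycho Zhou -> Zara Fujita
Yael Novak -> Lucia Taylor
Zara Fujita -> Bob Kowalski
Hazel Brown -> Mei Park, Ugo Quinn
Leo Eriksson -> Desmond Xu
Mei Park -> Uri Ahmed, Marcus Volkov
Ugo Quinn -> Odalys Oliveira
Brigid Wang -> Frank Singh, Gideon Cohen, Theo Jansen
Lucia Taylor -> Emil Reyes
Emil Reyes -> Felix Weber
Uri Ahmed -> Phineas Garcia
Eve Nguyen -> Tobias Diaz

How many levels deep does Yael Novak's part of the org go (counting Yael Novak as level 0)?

The longest chain under Yael Novak runs Yael Novak → Lucia Taylor → Emil Reyes → Felix Weber, which is 3 levels below Yael Novak.

3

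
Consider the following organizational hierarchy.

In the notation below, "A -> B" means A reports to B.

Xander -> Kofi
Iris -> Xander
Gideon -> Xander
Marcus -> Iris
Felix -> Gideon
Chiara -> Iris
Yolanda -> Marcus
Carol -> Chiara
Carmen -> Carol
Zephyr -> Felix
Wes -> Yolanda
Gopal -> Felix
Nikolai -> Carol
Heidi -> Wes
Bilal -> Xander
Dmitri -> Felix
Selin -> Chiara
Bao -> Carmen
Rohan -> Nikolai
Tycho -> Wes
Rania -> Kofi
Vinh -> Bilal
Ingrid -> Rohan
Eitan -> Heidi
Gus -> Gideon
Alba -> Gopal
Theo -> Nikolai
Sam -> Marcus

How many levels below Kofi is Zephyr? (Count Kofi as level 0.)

Chain from Zephyr up to Kofi: Zephyr → Felix → Gideon → Xander → Kofi. That is 4 steps up, so Zephyr is 4 levels below Kofi.

4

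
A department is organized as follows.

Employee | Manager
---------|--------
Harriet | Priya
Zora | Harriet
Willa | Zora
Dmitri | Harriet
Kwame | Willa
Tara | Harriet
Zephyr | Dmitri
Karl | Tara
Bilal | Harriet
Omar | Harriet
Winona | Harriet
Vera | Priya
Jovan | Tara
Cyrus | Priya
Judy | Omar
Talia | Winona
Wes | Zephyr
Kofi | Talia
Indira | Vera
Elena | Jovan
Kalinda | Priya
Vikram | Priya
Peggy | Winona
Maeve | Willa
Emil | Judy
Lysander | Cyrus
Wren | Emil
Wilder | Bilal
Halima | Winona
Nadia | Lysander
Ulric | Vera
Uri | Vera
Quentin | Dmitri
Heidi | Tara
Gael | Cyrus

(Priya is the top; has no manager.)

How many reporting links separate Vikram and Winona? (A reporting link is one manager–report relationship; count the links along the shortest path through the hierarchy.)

Vikram is 1 level below Priya, and Winona is 2 levels below Priya (their lowest common manager). The shortest path runs up from Vikram to Priya and back down to Winona: 1 + 2 = 3 links.

3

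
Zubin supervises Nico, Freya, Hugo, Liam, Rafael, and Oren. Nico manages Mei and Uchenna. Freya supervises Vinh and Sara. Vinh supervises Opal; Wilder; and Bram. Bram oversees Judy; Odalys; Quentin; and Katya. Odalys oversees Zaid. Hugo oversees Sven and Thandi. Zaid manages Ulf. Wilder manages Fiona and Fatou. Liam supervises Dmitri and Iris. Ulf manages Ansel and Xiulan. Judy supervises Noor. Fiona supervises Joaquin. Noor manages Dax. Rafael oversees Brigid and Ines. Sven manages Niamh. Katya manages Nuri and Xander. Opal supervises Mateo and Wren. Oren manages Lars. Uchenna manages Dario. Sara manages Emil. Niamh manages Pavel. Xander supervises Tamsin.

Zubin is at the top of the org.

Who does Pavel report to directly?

Pavel reports directly to Niamh.

Niamh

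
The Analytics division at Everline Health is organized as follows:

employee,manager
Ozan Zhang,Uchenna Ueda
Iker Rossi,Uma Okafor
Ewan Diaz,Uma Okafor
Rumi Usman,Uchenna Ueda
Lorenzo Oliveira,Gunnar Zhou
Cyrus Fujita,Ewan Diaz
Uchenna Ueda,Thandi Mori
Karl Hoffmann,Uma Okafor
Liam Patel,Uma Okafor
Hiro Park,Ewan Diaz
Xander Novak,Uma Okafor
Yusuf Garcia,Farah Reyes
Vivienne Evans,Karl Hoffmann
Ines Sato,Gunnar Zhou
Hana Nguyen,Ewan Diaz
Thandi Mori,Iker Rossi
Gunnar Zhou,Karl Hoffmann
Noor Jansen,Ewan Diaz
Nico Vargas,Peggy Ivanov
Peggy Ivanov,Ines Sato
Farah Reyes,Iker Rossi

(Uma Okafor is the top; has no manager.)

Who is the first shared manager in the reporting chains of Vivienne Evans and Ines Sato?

Karl Hoffmann

Vivienne Evans's chain of managers is Karl Hoffmann, Uma Okafor. Ines Sato's chain of managers is Gunnar Zhou, Karl Hoffmann, Uma Okafor. The first manager that appears in both chains is Karl Hoffmann.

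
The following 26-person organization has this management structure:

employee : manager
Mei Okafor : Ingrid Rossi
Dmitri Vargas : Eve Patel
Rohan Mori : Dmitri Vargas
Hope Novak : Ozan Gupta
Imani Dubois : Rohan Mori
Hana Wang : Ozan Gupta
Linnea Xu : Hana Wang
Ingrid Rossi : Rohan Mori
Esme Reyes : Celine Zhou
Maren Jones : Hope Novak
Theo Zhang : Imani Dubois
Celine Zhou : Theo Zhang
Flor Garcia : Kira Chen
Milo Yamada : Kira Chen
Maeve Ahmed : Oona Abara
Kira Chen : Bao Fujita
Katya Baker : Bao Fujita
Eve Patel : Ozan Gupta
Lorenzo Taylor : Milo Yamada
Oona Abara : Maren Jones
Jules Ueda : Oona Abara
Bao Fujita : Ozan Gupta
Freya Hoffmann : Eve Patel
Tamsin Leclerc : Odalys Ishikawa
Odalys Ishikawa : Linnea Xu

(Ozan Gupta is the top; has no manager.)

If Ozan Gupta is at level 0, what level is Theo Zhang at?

5

Chain from Theo Zhang up to Ozan Gupta: Theo Zhang → Imani Dubois → Rohan Mori → Dmitri Vargas → Eve Patel → Ozan Gupta. That is 5 steps up, so Theo Zhang is 5 levels below Ozan Gupta.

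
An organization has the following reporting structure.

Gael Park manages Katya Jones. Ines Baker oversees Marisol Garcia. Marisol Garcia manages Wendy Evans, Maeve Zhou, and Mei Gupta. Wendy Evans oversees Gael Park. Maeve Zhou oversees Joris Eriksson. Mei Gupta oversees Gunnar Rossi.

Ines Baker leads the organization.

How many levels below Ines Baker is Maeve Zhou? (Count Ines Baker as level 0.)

Chain from Maeve Zhou up to Ines Baker: Maeve Zhou → Marisol Garcia → Ines Baker. That is 2 steps up, so Maeve Zhou is 2 levels below Ines Baker.

2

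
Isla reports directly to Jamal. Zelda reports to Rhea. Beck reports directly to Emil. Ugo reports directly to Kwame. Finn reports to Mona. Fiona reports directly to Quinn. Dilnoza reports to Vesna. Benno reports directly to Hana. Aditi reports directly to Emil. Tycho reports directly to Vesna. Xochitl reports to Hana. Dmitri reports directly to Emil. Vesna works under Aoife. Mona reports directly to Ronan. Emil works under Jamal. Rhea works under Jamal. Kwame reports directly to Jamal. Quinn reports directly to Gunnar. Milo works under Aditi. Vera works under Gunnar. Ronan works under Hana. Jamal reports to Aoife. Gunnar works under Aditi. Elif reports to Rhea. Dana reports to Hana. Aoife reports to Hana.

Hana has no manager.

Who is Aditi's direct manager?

Emil

Aditi reports directly to Emil.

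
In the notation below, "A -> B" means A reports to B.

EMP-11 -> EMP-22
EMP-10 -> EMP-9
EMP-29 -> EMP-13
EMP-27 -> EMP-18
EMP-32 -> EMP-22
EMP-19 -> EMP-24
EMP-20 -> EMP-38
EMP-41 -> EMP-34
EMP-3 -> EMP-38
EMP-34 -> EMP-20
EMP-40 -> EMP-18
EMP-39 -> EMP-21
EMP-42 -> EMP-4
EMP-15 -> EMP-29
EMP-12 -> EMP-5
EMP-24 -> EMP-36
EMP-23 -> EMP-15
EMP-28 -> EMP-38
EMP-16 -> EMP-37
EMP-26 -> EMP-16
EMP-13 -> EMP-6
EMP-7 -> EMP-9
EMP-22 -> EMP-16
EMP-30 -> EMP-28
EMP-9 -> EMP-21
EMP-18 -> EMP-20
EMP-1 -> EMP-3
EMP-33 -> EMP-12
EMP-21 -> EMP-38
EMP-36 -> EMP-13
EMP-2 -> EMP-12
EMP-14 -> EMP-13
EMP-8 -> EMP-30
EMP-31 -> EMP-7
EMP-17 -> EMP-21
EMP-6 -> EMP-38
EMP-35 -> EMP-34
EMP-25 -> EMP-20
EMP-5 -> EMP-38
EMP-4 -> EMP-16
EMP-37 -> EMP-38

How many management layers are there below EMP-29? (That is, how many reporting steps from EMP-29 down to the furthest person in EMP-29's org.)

The longest chain under EMP-29 runs EMP-29 → EMP-15 → EMP-23, which is 2 levels below EMP-29.

2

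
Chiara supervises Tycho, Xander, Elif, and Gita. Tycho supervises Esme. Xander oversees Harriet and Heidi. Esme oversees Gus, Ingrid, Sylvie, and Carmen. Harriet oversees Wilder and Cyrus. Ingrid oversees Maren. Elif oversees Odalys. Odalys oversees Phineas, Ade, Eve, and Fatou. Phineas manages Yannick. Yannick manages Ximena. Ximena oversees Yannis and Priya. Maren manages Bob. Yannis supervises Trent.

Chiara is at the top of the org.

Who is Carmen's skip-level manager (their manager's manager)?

Carmen reports to Esme, and Esme reports to Tycho. So Carmen's skip-level manager is Tycho.

Tycho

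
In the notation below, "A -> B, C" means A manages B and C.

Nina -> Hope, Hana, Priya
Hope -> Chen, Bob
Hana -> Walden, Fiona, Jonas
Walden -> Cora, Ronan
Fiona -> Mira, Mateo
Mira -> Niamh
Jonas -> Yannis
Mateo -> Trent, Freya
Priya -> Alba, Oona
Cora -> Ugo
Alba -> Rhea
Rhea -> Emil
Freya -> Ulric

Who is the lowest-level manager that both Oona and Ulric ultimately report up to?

Nina

Oona's chain of managers is Priya, Nina. Ulric's chain of managers is Freya, Mateo, Fiona, Hana, Nina. The first manager that appears in both chains is Nina.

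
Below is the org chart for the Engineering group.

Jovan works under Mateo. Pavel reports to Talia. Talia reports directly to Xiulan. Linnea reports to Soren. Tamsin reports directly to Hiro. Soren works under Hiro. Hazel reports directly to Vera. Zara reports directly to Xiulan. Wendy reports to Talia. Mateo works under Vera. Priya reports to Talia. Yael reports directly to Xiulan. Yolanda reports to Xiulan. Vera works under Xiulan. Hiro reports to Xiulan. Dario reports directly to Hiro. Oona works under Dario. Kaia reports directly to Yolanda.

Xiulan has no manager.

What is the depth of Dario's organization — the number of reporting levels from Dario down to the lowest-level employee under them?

The longest chain under Dario runs Dario → Oona, which is 1 level below Dario.

1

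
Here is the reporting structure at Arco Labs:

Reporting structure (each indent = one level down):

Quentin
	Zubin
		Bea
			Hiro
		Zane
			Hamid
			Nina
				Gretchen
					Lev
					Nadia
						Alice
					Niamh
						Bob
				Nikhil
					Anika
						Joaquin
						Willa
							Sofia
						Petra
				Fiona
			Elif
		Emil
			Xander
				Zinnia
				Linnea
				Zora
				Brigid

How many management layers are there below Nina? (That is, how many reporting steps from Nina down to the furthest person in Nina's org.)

The longest chain under Nina runs Nina → Nikhil → Anika → Willa → Sofia, which is 4 levels below Nina.

4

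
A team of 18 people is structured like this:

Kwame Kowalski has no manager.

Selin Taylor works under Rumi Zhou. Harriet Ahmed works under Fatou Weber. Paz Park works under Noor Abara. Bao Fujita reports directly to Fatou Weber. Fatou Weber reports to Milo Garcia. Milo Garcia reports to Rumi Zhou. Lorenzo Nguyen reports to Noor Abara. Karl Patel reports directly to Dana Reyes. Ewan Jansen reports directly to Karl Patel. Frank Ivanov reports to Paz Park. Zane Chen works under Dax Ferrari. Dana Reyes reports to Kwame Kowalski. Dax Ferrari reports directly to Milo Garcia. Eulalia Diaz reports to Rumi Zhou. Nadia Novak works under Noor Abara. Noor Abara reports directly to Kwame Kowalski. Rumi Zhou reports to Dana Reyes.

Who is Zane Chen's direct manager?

Dax Ferrari

Zane Chen reports directly to Dax Ferrari.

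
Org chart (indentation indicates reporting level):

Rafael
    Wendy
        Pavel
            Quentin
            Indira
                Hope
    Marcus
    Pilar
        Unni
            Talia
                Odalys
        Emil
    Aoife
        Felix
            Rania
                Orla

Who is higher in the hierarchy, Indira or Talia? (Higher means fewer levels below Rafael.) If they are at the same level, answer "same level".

same level

Both Indira and Talia are 3 levels below Rafael.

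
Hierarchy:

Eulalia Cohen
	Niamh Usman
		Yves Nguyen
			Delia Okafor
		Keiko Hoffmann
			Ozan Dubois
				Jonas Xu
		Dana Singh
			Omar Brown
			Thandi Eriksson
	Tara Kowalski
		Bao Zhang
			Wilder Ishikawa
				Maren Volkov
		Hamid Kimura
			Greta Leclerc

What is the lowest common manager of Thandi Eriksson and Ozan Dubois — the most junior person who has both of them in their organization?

Thandi Eriksson's chain of managers is Dana Singh, Niamh Usman, Eulalia Cohen. Ozan Dubois's chain of managers is Keiko Hoffmann, Niamh Usman, Eulalia Cohen. The first manager that appears in both chains is Niamh Usman.

Niamh Usman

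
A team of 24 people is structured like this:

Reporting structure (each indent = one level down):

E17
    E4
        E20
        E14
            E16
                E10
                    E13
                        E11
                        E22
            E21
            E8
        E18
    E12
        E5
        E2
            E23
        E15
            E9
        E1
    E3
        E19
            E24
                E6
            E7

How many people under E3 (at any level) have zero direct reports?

The people in E3's organization with no one reporting to them are E7, E6. That is 2.

2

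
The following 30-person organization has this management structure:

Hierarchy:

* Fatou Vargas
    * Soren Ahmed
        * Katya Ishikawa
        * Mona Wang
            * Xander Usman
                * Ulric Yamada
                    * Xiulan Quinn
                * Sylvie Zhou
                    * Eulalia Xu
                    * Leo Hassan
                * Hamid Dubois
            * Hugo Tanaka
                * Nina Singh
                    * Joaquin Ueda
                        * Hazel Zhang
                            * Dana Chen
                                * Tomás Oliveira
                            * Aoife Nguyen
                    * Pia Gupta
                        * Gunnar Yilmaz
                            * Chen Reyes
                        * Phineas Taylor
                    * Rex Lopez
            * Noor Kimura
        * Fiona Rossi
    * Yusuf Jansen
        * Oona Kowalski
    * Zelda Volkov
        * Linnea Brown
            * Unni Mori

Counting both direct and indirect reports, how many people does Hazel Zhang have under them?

3

Hazel Zhang directly manages Dana Chen, Aoife Nguyen. Under Dana Chen: Tomás Oliveira (1). Aoife Nguyen has no reports. So Hazel Zhang's organization is 2 direct reports plus everyone under them: 2 + 1 = 3.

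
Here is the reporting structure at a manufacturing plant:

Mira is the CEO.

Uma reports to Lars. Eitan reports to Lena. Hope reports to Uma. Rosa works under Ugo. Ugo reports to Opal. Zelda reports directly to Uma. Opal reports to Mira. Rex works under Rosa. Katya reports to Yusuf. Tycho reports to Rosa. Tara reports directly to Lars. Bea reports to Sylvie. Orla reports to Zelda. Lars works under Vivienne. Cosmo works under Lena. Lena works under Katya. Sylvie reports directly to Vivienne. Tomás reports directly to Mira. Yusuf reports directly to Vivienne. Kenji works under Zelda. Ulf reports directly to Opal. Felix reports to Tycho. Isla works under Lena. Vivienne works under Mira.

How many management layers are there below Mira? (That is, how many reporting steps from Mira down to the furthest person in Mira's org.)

The longest chain under Mira runs Mira → Opal → Ugo → Rosa → Tycho → Felix, which is 5 levels below Mira.

5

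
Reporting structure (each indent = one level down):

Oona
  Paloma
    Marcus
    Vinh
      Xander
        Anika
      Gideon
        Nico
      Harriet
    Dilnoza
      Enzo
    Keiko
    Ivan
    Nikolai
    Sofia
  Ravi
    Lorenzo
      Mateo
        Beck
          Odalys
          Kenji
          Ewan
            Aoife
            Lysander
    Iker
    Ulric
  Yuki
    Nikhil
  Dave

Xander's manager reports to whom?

Paloma

Xander reports to Vinh, and Vinh reports to Paloma. So Xander's skip-level manager is Paloma.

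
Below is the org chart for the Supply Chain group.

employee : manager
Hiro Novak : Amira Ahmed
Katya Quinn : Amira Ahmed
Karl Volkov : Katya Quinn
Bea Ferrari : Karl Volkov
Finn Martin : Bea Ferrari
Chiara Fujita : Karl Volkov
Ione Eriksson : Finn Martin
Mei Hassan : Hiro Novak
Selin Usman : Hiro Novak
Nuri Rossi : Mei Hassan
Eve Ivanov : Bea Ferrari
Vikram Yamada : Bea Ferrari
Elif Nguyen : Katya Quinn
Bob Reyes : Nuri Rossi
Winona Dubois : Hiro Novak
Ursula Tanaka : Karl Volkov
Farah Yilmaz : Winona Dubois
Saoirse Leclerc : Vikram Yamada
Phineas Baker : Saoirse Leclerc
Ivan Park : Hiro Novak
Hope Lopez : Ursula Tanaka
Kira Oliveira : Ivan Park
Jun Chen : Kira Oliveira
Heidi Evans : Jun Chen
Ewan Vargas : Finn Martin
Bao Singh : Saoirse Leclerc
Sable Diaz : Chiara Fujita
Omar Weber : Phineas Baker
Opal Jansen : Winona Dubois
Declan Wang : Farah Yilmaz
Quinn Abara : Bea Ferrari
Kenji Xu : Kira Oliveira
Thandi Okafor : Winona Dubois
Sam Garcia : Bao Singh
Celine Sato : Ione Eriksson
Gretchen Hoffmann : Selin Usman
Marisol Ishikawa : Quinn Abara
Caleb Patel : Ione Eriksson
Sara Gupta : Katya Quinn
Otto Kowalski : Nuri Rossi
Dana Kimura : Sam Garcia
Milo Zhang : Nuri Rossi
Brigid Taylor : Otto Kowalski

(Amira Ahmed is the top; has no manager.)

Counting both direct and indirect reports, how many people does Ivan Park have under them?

Ivan Park directly manages Kira Oliveira. Under Kira Oliveira: Kenji Xu, Jun Chen, Heidi Evans (3). That's 4 in total.

4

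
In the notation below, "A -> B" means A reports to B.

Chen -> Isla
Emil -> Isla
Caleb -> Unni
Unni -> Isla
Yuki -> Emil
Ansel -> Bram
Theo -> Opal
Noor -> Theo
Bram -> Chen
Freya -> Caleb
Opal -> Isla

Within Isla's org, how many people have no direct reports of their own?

The people in Isla's organization with no one reporting to them are Ansel, Yuki, Freya, Noor. That is 4.

4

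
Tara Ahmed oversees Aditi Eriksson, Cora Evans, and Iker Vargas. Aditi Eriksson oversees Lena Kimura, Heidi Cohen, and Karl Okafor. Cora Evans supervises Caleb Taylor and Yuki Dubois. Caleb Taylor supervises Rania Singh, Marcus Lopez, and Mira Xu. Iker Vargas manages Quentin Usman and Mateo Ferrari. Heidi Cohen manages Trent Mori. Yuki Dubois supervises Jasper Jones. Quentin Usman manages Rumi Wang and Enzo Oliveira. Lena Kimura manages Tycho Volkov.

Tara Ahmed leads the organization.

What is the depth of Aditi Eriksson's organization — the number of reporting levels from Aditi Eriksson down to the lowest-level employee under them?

The longest chain under Aditi Eriksson runs Aditi Eriksson → Lena Kimura → Tycho Volkov, which is 2 levels below Aditi Eriksson.

2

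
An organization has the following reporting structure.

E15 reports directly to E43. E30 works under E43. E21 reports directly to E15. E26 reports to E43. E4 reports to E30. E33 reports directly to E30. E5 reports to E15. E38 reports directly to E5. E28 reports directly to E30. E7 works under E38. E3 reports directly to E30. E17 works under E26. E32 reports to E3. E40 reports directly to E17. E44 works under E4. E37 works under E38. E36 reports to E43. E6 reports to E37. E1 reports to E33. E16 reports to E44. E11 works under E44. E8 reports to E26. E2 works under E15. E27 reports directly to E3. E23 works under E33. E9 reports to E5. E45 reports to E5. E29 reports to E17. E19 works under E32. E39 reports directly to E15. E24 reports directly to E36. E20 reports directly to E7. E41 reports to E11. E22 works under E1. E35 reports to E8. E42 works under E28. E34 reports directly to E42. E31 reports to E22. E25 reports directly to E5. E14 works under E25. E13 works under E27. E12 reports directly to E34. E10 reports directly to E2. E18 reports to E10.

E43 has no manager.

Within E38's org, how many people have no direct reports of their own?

The people in E38's organization with no one reporting to them are E6, E20. That is 2.

2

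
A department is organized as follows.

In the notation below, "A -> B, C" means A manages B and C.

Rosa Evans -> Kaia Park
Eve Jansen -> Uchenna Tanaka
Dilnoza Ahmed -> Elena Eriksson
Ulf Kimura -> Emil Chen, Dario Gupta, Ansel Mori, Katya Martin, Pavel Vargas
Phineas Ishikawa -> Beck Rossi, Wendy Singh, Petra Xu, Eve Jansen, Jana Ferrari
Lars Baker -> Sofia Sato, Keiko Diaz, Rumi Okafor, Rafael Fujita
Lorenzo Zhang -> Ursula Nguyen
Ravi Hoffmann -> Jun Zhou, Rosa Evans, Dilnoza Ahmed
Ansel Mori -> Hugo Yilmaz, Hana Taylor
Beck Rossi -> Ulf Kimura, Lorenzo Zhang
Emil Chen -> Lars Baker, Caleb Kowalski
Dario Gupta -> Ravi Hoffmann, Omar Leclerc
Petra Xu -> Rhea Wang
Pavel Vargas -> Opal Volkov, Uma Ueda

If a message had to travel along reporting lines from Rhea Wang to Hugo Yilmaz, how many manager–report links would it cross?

Rhea Wang is 2 levels below Phineas Ishikawa, and Hugo Yilmaz is 4 levels below Phineas Ishikawa (their lowest common manager). The shortest path runs up from Rhea Wang to Phineas Ishikawa and back down to Hugo Yilmaz: 2 + 4 = 6 links.

6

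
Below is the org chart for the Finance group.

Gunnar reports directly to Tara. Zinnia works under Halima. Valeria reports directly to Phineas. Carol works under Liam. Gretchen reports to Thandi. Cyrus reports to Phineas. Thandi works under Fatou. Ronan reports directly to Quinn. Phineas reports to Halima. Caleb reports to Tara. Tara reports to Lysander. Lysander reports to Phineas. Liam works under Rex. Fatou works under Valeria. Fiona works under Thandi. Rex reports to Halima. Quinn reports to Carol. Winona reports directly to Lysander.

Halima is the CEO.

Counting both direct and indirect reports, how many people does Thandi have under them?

2

Thandi directly manages Gretchen, Fiona. Gretchen has no reports. Fiona has no reports. So Thandi's organization is 2 direct reports plus everyone under them: 1 + 1 = 2.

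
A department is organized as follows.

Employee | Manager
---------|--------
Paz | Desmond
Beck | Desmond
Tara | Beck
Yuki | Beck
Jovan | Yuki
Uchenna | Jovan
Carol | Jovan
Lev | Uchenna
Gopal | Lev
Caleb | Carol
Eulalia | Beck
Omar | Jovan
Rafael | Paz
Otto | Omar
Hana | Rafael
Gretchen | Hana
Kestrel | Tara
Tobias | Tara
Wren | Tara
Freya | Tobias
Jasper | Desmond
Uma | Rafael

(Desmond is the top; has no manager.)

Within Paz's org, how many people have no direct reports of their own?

2

The people in Paz's organization with no one reporting to them are Uma, Gretchen. That is 2.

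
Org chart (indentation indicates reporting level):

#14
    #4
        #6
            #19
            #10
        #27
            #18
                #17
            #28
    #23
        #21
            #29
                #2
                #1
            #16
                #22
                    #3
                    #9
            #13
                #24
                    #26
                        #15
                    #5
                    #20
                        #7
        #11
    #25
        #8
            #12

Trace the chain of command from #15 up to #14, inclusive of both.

#15 -> #26 -> #24 -> #13 -> #21 -> #23 -> #14

#15 reports to #26. #26 reports to #24. #24 reports to #13. #13 reports to #21. #21 reports to #23. #23 reports to #14. #14 is at the top.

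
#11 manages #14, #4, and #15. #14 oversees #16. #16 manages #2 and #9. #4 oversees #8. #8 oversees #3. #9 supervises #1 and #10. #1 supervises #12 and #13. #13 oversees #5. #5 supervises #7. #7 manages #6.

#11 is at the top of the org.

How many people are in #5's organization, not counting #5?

#5 directly manages #7. Under #7: #6 (1). That's 2 in total.

2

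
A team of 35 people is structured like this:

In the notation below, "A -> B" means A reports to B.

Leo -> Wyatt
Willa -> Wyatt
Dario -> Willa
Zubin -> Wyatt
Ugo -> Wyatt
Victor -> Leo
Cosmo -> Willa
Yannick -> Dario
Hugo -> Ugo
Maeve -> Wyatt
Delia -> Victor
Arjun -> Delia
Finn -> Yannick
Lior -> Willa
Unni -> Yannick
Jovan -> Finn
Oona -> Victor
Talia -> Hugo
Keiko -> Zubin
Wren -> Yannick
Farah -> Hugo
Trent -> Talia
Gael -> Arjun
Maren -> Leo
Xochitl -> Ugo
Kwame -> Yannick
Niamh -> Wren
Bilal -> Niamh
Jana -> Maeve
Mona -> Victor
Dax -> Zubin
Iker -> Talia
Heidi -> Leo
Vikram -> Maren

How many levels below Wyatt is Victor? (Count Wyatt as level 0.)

Chain from Victor up to Wyatt: Victor → Leo → Wyatt. That is 2 steps up, so Victor is 2 levels below Wyatt.

2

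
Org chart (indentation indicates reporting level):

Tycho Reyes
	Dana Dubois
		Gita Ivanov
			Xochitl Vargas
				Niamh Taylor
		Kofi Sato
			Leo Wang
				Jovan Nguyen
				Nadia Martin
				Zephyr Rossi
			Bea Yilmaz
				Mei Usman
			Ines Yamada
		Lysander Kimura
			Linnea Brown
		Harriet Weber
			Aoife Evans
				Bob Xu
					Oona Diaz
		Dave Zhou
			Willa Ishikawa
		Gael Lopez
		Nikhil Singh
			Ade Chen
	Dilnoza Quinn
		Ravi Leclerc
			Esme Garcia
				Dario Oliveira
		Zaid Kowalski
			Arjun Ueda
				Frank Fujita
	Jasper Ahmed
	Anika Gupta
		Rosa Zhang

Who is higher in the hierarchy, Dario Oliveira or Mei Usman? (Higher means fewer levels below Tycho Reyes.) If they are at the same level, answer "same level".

Both Dario Oliveira and Mei Usman are 4 levels below Tycho Reyes.

same level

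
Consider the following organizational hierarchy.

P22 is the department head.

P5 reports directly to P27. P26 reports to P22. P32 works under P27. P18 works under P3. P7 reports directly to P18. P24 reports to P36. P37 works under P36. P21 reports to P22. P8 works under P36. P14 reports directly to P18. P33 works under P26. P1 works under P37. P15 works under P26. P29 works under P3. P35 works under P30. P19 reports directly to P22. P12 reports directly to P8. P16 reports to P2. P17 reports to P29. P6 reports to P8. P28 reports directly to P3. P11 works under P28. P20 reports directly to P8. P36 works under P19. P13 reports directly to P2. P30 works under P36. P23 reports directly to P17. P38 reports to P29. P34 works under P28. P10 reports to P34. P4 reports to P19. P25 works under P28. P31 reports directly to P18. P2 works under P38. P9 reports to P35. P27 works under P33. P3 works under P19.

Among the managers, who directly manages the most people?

Direct-report counts: P22 has 3; P26 has 2; P33 has 1; P27 has 2; P19 has 3; P3 has 3; P28 has 3; P34 has 1; P18 has 3; P29 has 2; P17 has 1; P38 has 1; P2 has 2; P36 has 4; P37 has 1; P8 has 3; P30 has 1; P35 has 1. The largest is 4, held by P36.

P36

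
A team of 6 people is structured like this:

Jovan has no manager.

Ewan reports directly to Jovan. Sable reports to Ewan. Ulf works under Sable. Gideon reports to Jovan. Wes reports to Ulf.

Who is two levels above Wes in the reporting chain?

Sable

Wes reports to Ulf, and Ulf reports to Sable. So Wes's skip-level manager is Sable.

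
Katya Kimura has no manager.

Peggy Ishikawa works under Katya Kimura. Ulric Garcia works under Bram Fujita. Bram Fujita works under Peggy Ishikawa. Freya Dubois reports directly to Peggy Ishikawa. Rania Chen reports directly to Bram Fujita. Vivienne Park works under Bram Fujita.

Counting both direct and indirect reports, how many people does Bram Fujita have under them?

Bram Fujita directly manages Ulric Garcia, Rania Chen, Vivienne Park. Ulric Garcia has no reports. Rania Chen has no reports. Vivienne Park has no reports. So Bram Fujita's organization is 3 direct reports plus everyone under them: 1 + 1 + 1 = 3.

3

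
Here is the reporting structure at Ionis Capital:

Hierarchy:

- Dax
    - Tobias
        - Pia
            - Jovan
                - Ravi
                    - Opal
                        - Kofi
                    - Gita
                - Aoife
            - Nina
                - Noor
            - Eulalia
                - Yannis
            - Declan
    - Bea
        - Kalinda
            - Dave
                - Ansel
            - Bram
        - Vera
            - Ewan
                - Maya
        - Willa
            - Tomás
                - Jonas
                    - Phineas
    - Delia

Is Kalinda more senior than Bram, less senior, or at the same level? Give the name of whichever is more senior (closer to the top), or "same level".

Kalinda is 2 levels below Dax; Bram is 3. Kalinda is higher.

Kalinda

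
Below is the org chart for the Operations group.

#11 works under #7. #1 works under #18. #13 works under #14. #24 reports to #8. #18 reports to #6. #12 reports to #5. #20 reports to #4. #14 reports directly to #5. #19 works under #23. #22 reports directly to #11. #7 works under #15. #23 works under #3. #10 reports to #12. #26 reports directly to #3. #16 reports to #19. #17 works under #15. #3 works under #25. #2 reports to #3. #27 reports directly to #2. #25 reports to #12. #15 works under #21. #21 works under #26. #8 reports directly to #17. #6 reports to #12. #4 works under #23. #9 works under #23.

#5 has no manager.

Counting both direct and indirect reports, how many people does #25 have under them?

18

#25 directly manages #3. Under #3: #2, #27, #26, #21, #15, #17, #8, #24, #7, #11, #22, #23, #19, #16, #9, #4, #20 (17). That's 18 in total.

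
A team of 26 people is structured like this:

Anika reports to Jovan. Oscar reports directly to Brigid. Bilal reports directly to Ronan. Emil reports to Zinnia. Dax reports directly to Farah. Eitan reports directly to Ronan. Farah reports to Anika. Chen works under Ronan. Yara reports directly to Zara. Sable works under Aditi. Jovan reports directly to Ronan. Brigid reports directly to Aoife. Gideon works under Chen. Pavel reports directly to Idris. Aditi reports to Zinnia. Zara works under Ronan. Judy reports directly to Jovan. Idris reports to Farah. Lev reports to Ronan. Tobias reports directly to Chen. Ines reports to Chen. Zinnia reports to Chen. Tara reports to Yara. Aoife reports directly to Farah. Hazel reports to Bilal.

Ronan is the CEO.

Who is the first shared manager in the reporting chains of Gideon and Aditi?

Gideon's chain of managers is Chen, Ronan. Aditi's chain of managers is Zinnia, Chen, Ronan. The first manager that appears in both chains is Chen.

Chen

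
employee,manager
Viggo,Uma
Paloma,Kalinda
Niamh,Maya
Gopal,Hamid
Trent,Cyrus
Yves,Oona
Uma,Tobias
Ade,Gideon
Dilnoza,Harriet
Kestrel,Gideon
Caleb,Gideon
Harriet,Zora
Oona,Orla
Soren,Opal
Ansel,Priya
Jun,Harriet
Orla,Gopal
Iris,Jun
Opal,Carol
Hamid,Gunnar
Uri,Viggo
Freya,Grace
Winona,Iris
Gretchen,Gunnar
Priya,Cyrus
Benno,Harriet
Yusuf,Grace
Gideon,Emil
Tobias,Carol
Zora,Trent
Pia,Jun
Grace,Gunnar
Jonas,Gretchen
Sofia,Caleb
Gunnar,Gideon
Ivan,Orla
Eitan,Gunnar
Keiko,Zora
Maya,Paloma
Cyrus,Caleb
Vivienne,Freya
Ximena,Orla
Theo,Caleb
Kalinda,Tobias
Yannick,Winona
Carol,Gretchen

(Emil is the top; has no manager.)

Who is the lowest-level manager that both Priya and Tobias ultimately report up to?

Gideon

Priya's chain of managers is Cyrus, Caleb, Gideon, Emil. Tobias's chain of managers is Carol, Gretchen, Gunnar, Gideon, Emil. The first manager that appears in both chains is Gideon.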